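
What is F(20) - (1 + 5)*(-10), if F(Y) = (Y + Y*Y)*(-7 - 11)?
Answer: -7500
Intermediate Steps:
F(Y) = -18*Y - 18*Y**2 (F(Y) = (Y + Y**2)*(-18) = -18*Y - 18*Y**2)
F(20) - (1 + 5)*(-10) = -18*20*(1 + 20) - (1 + 5)*(-10) = -18*20*21 - 6*(-10) = -7560 - 1*(-60) = -7560 + 60 = -7500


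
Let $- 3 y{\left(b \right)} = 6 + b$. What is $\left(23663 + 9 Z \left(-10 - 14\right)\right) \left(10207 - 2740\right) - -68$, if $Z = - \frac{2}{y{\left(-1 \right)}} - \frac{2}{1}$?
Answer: $\frac{889909933}{5} \approx 1.7798 \cdot 10^{8}$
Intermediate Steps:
$y{\left(b \right)} = -2 - \frac{b}{3}$ ($y{\left(b \right)} = - \frac{6 + b}{3} = -2 - \frac{b}{3}$)
$Z = - \frac{4}{5}$ ($Z = - \frac{2}{-2 - - \frac{1}{3}} - \frac{2}{1} = - \frac{2}{-2 + \frac{1}{3}} - 2 = - \frac{2}{- \frac{5}{3}} - 2 = \left(-2\right) \left(- \frac{3}{5}\right) - 2 = \frac{6}{5} - 2 = - \frac{4}{5} \approx -0.8$)
$\left(23663 + 9 Z \left(-10 - 14\right)\right) \left(10207 - 2740\right) - -68 = \left(23663 + 9 \left(- \frac{4}{5}\right) \left(-10 - 14\right)\right) \left(10207 - 2740\right) - -68 = \left(23663 - - \frac{864}{5}\right) 7467 + 68 = \left(23663 + \frac{864}{5}\right) 7467 + 68 = \frac{119179}{5} \cdot 7467 + 68 = \frac{889909593}{5} + 68 = \frac{889909933}{5}$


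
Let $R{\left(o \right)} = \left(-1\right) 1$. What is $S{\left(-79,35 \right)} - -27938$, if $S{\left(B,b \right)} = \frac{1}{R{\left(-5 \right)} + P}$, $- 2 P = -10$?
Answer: $\frac{111753}{4} \approx 27938.0$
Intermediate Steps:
$P = 5$ ($P = \left(- \frac{1}{2}\right) \left(-10\right) = 5$)
$R{\left(o \right)} = -1$
$S{\left(B,b \right)} = \frac{1}{4}$ ($S{\left(B,b \right)} = \frac{1}{-1 + 5} = \frac{1}{4}$)
$S{\left(-79,35 \right)} - -27938 = \frac{1}{4} - -27938 = \frac{1}{4} + 27938 = \frac{111753}{4}$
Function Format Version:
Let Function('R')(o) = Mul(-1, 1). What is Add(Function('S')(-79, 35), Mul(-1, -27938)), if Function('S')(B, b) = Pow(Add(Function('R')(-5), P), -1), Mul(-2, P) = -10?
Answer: Rational(111753, 4) ≈ 27938.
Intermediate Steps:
P = 5 (P = Mul(Rational(-1, 2), -10) = 5)
Function('R')(o) = -1
Function('S')(B, b) = Rational(1, 4) (Function('S')(B, b) = Pow(Add(-1, 5), -1) = Pow(4, -1) = Rational(1, 4))
Add(Function('S')(-79, 35), Mul(-1, -27938)) = Add(Rational(1, 4), Mul(-1, -27938)) = Add(Rational(1, 4), 27938) = Rational(111753, 4)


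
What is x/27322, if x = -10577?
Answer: -10577/27322 ≈ -0.38712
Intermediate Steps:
x/27322 = -10577/27322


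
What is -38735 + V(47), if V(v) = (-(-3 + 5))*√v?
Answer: -38735 - 2*√47 ≈ -38749.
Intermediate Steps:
V(v) = -2*√v (V(v) = (-1*2)*√v = -2*√v)
-38735 + V(47) = -38735 - 2*√47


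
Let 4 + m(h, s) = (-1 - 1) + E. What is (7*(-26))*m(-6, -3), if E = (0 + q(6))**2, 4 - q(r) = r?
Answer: 364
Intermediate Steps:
q(r) = 4 - r
E = 4 (E = (0 + (4 - 1*6))**2 = (0 + (4 - 6))**2 = (0 - 2)**2 = (-2)**2 = 4)
m(h, s) = -2 (m(h, s) = -4 + ((-1 - 1) + 4) = -4 + (-2 + 4) = -4 + 2 = -2)
(7*(-26))*m(-6, -3) = (7*(-26))*(-2) = -182*(-2) = 364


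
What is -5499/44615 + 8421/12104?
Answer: 309143019/540019960 ≈ 0.57247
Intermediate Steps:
-5499/44615 + 8421/12104 = 309143019/540019960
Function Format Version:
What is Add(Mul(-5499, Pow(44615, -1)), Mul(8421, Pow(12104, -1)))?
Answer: Rational(309143019, 540019960) ≈ 0.57247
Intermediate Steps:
Add(Mul(-5499, Pow(44615, -1)), Mul(8421, Pow(12104, -1))) = Add(Mul(-5499, Rational(1, 44615)), Mul(8421, Rational(1, 12104))) = Add(Rational(-5499, 44615), Rational(8421, 12104)) = Rational(309143019, 540019960)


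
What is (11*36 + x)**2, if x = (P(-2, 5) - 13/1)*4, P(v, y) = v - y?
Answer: 99856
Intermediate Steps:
x = -80 (x = ((-2 - 1*5) - 13/1)*4 = ((-2 - 5) - 13*1)*4 = (-7 - 13)*4 = -20*4 = -80)
(11*36 + x)**2 = (11*36 - 80)**2 = (396 - 80)**2 = 316**2 = 99856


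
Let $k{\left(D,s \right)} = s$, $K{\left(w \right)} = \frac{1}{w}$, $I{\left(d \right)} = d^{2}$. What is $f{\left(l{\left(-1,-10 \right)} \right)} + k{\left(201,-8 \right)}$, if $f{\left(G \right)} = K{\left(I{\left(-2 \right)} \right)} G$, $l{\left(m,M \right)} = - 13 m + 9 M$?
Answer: $- \frac{109}{4} \approx -27.25$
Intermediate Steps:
$f{\left(G \right)} = \frac{G}{4}$ ($f{\left(G \right)} = \frac{G}{\left(-2\right)^{2}} = \frac{G}{4}$)
$f{\left(l{\left(-1,-10 \right)} \right)} + k{\left(201,-8 \right)} = \frac{\left(-13\right) \left(-1\right) + 9 \left(-10\right)}{4} - 8 = \frac{13 - 90}{4} - 8 = \frac{1}{4} \left(-77\right) - 8 = - \frac{77}{4} - 8 = - \frac{109}{4}$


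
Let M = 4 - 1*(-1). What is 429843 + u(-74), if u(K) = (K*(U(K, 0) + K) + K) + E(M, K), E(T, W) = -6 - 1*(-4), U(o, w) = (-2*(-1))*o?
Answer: 446195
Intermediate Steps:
U(o, w) = 2*o
M = 5 (M = 4 + 1 = 5)
E(T, W) = -2 (E(T, W) = -6 + 4 = -2)
u(K) = -2 + K + 3*K**2 (u(K) = (K*(2*K + K) + K) - 2 = (K*(3*K) + K) - 2 = (3*K**2 + K) - 2 = (K + 3*K**2) - 2 = -2 + K + 3*K**2)
429843 + u(-74) = 429843 + (-2 - 74 + 3*(-74)**2) = 429843 + (-2 - 74 + 3*5476) = 429843 + (-2 - 74 + 16428) = 429843 + 16352 = 446195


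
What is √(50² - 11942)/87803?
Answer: I*√9442/87803 ≈ 0.0011067*I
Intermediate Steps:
√(50² - 11942)/87803 = √(2500 - 11942)*(1/87803) = √(-9442)*(1/87803) = (I*√9442)*(1/87803) = I*√9442/87803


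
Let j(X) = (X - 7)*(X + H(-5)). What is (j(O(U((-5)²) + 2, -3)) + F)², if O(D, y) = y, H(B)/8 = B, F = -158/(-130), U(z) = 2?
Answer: 785624841/4225 ≈ 1.8595e+5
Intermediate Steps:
F = 79/65 (F = -158*(-1/130) = 79/65 ≈ 1.2154)
H(B) = 8*B
j(X) = (-40 + X)*(-7 + X) (j(X) = (X - 7)*(X + 8*(-5)) = (-7 + X)*(X - 40) = (-7 + X)*(-40 + X) = (-40 + X)*(-7 + X))
(j(O(U((-5)²) + 2, -3)) + F)² = ((280 + (-3)² - 47*(-3)) + 79/65)² = ((280 + 9 + 141) + 79/65)² = (430 + 79/65)² = (28029/65)² = 785624841/4225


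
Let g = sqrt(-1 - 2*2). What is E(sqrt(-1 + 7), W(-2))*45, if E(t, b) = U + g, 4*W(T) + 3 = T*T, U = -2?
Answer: -90 + 45*I*sqrt(5) ≈ -90.0 + 100.62*I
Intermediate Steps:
W(T) = -3/4 + T**2/4 (W(T) = -3/4 + (T*T)/4 = -3/4 + T**2/4)
g = I*sqrt(5) (g = sqrt(-1 - 4) = sqrt(-5) = I*sqrt(5) ≈ 2.2361*I)
E(t, b) = -2 + I*sqrt(5)
E(sqrt(-1 + 7), W(-2))*45 = (-2 + I*sqrt(5))*45 = -90 + 45*I*sqrt(5)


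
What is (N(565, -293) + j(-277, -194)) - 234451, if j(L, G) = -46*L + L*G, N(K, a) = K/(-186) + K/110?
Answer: -171832186/1023 ≈ -1.6797e+5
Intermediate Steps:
N(K, a) = 19*K/5115 (N(K, a) = K*(-1/186) + K*(1/110) = -K/186 + K/110 = 19*K/5115)
j(L, G) = -46*L + G*L
(N(565, -293) + j(-277, -194)) - 234451 = ((19/5115)*565 - 277*(-46 - 194)) - 234451 = (2147/1023 - 277*(-240)) - 234451 = (2147/1023 + 66480) - 234451 = 68011187/1023 - 234451 = -171832186/1023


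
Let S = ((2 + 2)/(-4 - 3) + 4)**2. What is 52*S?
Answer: 29952/49 ≈ 611.27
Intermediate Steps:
S = 576/49 (S = (4/(-7) + 4)**2 = (4*(-1/7) + 4)**2 = (-4/7 + 4)**2 = (24/7)**2 = 576/49 ≈ 11.755)
52*S = 52*(576/49) = 29952/49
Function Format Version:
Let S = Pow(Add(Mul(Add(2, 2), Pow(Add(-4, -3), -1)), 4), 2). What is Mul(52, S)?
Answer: Rational(29952, 49) ≈ 611.27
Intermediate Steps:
S = Rational(576, 49) (S = Pow(Add(Mul(4, Pow(-7, -1)), 4), 2) = Pow(Add(Mul(4, Rational(-1, 7)), 4), 2) = Pow(Add(Rational(-4, 7), 4), 2) = Pow(Rational(24, 7), 2) = Rational(576, 49) ≈ 11.755)
Mul(52, S) = Mul(52, Rational(576, 49)) = Rational(29952, 49)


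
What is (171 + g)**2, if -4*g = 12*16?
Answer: 15129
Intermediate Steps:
g = -48 (g = -3*16 = -1/4*192 = -48)
(171 + g)**2 = (171 - 48)**2 = 123**2 = 15129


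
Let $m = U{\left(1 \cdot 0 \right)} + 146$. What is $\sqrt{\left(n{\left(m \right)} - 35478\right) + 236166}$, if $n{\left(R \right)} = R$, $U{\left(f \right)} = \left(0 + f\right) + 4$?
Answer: $\sqrt{200838} \approx 448.15$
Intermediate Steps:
$U{\left(f \right)} = 4 + f$ ($U{\left(f \right)} = f + 4 = 4 + f$)
$m = 150$ ($m = \left(4 + 1 \cdot 0\right) + 146 = \left(4 + 0\right) + 146 = 4 + 146 = 150$)
$\sqrt{\left(n{\left(m \right)} - 35478\right) + 236166} = \sqrt{\left(150 - 35478\right) + 236166} = \sqrt{-35328 + 236166} = \sqrt{200838}$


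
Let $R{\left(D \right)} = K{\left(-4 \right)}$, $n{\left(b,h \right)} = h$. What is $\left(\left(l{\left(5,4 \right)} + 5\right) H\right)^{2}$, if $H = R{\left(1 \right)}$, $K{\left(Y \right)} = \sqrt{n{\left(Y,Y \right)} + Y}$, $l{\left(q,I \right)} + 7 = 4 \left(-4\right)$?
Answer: $-2592$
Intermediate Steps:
$l{\left(q,I \right)} = -23$ ($l{\left(q,I \right)} = -7 + 4 \left(-4\right) = -7 - 16 = -23$)
$K{\left(Y \right)} = \sqrt{2} \sqrt{Y}$ ($K{\left(Y \right)} = \sqrt{Y + Y} = \sqrt{2 Y} = \sqrt{2} \sqrt{Y}$)
$R{\left(D \right)} = 2 i \sqrt{2}$ ($R{\left(D \right)} = \sqrt{2} \sqrt{-4} = \sqrt{2} \cdot 2 i = 2 i \sqrt{2}$)
$H = 2 i \sqrt{2} \approx 2.8284 i$
$\left(\left(l{\left(5,4 \right)} + 5\right) H\right)^{2} = \left(\left(-23 + 5\right) 2 i \sqrt{2}\right)^{2} = \left(- 18 \cdot 2 i \sqrt{2}\right)^{2} = \left(- 36 i \sqrt{2}\right)^{2} = -2592$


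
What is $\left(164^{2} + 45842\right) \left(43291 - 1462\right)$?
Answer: $3042557802$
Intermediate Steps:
$\left(164^{2} + 45842\right) \left(43291 - 1462\right) = \left(26896 + 45842\right) 41829 = 72738 \cdot 41829 = 3042557802$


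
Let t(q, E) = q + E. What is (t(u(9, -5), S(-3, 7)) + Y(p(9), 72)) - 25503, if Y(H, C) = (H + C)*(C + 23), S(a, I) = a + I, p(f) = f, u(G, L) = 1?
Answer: -17803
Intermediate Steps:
S(a, I) = I + a
Y(H, C) = (23 + C)*(C + H) (Y(H, C) = (C + H)*(23 + C) = (23 + C)*(C + H))
t(q, E) = E + q
(t(u(9, -5), S(-3, 7)) + Y(p(9), 72)) - 25503 = (((7 - 3) + 1) + (72² + 23*72 + 23*9 + 72*9)) - 25503 = ((4 + 1) + (5184 + 1656 + 207 + 648)) - 25503 = (5 + 7695) - 25503 = 7700 - 25503 = -17803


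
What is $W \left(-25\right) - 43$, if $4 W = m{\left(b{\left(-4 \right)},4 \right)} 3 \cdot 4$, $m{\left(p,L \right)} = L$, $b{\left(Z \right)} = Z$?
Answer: $-343$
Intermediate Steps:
$W = 12$ ($W = \frac{4 \cdot 3 \cdot 4}{4} = \frac{12 \cdot 4}{4} = \frac{1}{4} \cdot 48 = 12$)
$W \left(-25\right) - 43 = 12 \left(-25\right) - 43 = -300 - 43 = -343$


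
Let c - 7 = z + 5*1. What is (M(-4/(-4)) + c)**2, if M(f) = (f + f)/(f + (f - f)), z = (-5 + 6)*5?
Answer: 361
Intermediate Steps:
z = 5 (z = 1*5 = 5)
M(f) = 2 (M(f) = (2*f)/(f + 0) = (2*f)/f = 2)
c = 17 (c = 7 + (5 + 5*1) = 7 + (5 + 5) = 7 + 10 = 17)
(M(-4/(-4)) + c)**2 = (2 + 17)**2 = 19**2 = 361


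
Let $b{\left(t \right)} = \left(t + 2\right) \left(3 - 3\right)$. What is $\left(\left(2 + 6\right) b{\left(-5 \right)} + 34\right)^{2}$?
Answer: $1156$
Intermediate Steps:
$b{\left(t \right)} = 0$ ($b{\left(t \right)} = \left(2 + t\right) 0 = 0$)
$\left(\left(2 + 6\right) b{\left(-5 \right)} + 34\right)^{2} = \left(\left(2 + 6\right) 0 + 34\right)^{2} = \left(8 \cdot 0 + 34\right)^{2} = \left(0 + 34\right)^{2} = 34^{2} = 1156$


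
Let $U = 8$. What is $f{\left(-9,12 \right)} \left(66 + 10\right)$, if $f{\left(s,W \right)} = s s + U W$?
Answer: $13452$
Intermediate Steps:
$f{\left(s,W \right)} = s^{2} + 8 W$ ($f{\left(s,W \right)} = s s + 8 W = s^{2} + 8 W$)
$f{\left(-9,12 \right)} \left(66 + 10\right) = \left(\left(-9\right)^{2} + 8 \cdot 12\right) \left(66 + 10\right) = \left(81 + 96\right) 76 = 177 \cdot 76 = 13452$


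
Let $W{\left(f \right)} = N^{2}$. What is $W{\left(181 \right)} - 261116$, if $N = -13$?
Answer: $-260947$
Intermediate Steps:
$W{\left(f \right)} = 169$ ($W{\left(f \right)} = \left(-13\right)^{2} = 169$)
$W{\left(181 \right)} - 261116 = 169 - 261116 = -260947$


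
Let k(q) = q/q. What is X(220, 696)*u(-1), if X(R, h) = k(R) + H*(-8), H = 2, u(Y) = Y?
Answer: 15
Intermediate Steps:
k(q) = 1
X(R, h) = -15 (X(R, h) = 1 + 2*(-8) = 1 - 16 = -15)
X(220, 696)*u(-1) = -15*(-1) = 15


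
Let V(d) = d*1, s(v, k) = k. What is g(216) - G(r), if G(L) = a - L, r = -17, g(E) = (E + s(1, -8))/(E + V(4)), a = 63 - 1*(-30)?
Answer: -5998/55 ≈ -109.05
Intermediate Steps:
V(d) = d
a = 93 (a = 63 + 30 = 93)
g(E) = (-8 + E)/(4 + E) (g(E) = (E - 8)/(E + 4) = (-8 + E)/(4 + E))
G(L) = 93 - L
g(216) - G(r) = (-8 + 216)/(4 + 216) - (93 - 1*(-17)) = 208/220 - (93 + 17) = (1/220)*208 - 1*110 = 52/55 - 110 = -5998/55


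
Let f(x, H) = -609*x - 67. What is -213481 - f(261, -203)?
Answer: -54465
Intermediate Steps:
f(x, H) = -67 - 609*x
-213481 - f(261, -203) = -213481 - (-67 - 609*261) = -213481 - (-67 - 158949) = -213481 - 1*(-159016) = -213481 + 159016 = -54465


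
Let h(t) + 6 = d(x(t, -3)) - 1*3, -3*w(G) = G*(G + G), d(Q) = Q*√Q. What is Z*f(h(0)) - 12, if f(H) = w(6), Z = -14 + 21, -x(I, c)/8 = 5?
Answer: -180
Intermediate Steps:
x(I, c) = -40 (x(I, c) = -8*5 = -40)
d(Q) = Q^(3/2)
Z = 7
w(G) = -2*G²/3 (w(G) = -G*(G + G)/3 = -G*2*G/3 = -2*G²/3)
h(t) = -9 - 80*I*√10 (h(t) = -6 + ((-40)^(3/2) - 1*3) = -6 + (-80*I*√10 - 3) = -6 + (-3 - 80*I*√10) = -9 - 80*I*√10)
f(H) = -24 (f(H) = -⅔*6² = -⅔*36 = -24)
Z*f(h(0)) - 12 = 7*(-24) - 12 = -168 - 12 = -180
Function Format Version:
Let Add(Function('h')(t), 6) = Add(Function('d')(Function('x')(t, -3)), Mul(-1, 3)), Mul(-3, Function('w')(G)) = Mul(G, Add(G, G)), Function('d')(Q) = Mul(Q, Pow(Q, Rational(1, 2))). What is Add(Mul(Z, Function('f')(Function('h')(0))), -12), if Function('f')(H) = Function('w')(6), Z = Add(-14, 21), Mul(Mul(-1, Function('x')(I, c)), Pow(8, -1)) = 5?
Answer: -180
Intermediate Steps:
Function('x')(I, c) = -40 (Function('x')(I, c) = Mul(-8, 5) = -40)
Function('d')(Q) = Pow(Q, Rational(3, 2))
Z = 7
Function('w')(G) = Mul(Rational(-2, 3), Pow(G, 2)) (Function('w')(G) = Mul(Rational(-1, 3), Mul(G, Add(G, G))) = Mul(Rational(-1, 3), Mul(G, Mul(2, G))) = Mul(Rational(-1, 3), Mul(2, Pow(G, 2))) = Mul(Rational(-2, 3), Pow(G, 2)))
Function('h')(t) = Add(-9, Mul(-80, I, Pow(10, Rational(1, 2)))) (Function('h')(t) = Add(-6, Add(Pow(-40, Rational(3, 2)), Mul(-1, 3))) = Add(-6, Add(Mul(-80, I, Pow(10, Rational(1, 2))), -3)) = Add(-6, Add(-3, Mul(-80, I, Pow(10, Rational(1, 2))))) = Add(-9, Mul(-80, I, Pow(10, Rational(1, 2)))))
Function('f')(H) = -24 (Function('f')(H) = Mul(Rational(-2, 3), Pow(6, 2)) = Mul(Rational(-2, 3), 36) = -24)
Add(Mul(Z, Function('f')(Function('h')(0))), -12) = Add(Mul(7, -24), -12) = Add(-168, -12) = -180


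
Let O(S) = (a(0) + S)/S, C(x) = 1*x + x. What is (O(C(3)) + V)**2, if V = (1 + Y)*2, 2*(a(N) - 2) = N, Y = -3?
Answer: 64/9 ≈ 7.1111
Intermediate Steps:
a(N) = 2 + N/2
C(x) = 2*x (C(x) = x + x = 2*x)
O(S) = (2 + S)/S (O(S) = ((2 + (1/2)*0) + S)/S = ((2 + 0) + S)/S = (2 + S)/S)
V = -4 (V = (1 - 3)*2 = -2*2 = -4)
(O(C(3)) + V)**2 = ((2 + 2*3)/((2*3)) - 4)**2 = ((2 + 6)/6 - 4)**2 = ((1/6)*8 - 4)**2 = (4/3 - 4)**2 = (-8/3)**2 = 64/9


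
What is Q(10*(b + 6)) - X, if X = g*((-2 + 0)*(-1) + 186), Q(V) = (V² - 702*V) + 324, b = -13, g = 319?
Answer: -5608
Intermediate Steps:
Q(V) = 324 + V² - 702*V
X = 59972 (X = 319*((-2 + 0)*(-1) + 186) = 319*(-2*(-1) + 186) = 319*(2 + 186) = 319*188 = 59972)
Q(10*(b + 6)) - X = (324 + (10*(-13 + 6))² - 7020*(-13 + 6)) - 1*59972 = (324 + (10*(-7))² - 7020*(-7)) - 59972 = (324 + (-70)² - 702*(-70)) - 59972 = (324 + 4900 + 49140) - 59972 = 54364 - 59972 = -5608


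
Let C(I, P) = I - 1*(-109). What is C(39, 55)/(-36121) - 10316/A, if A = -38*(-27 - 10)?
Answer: -186416162/25393063 ≈ -7.3412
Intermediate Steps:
A = 1406 (A = -38*(-37) = 1406)
C(I, P) = 109 + I (C(I, P) = I + 109 = 109 + I)
C(39, 55)/(-36121) - 10316/A = (109 + 39)/(-36121) - 10316/1406 = 148*(-1/36121) - 10316*1/1406 = -148/36121 - 5158/703 = -186416162/25393063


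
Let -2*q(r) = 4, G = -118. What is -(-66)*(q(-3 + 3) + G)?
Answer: -7920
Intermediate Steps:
q(r) = -2 (q(r) = -½*4 = -2)
-(-66)*(q(-3 + 3) + G) = -(-66)*(-2 - 118) = -(-66)*(-120) = -1*7920 = -7920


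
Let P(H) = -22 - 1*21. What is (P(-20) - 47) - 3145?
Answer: -3235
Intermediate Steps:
P(H) = -43 (P(H) = -22 - 21 = -43)
(P(-20) - 47) - 3145 = (-43 - 47) - 3145 = -90 - 3145 = -3235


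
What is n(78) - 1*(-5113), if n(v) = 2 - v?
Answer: 5037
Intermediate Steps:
n(78) - 1*(-5113) = (2 - 1*78) - 1*(-5113) = (2 - 78) + 5113 = -76 + 5113 = 5037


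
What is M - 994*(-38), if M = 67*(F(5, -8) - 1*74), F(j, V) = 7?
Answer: 33283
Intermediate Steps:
M = -4489 (M = 67*(7 - 1*74) = 67*(7 - 74) = 67*(-67) = -4489)
M - 994*(-38) = -4489 - 994*(-38) = -4489 + 37772 = 33283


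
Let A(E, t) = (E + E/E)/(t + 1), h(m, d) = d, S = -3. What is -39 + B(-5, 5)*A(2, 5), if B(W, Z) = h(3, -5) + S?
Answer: -43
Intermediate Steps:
A(E, t) = (1 + E)/(1 + t) (A(E, t) = (E + 1)/(1 + t) = (1 + E)/(1 + t))
B(W, Z) = -8 (B(W, Z) = -5 - 3 = -8)
-39 + B(-5, 5)*A(2, 5) = -39 - 8*(1 + 2)/(1 + 5) = -39 - 8*3/6 = -39 - 4*3/3 = -39 - 8*½ = -39 - 4 = -43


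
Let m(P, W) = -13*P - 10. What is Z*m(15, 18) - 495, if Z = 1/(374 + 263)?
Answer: -315520/637 ≈ -495.32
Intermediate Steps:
m(P, W) = -10 - 13*P
Z = 1/637 ≈ 0.0015699
Z*m(15, 18) - 495 = (-10 - 13*15)/637 - 495 = (-10 - 195)/637 - 495 = (1/637)*(-205) - 495 = -205/637 - 495 = -315520/637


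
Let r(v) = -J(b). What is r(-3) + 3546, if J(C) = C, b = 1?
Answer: 3545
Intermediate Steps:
r(v) = -1 (r(v) = -1*1 = -1)
r(-3) + 3546 = -1 + 3546 = 3545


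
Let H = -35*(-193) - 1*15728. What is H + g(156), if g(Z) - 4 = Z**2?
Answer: 15367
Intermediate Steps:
g(Z) = 4 + Z**2
H = -8973 (H = 6755 - 15728 = -8973)
H + g(156) = -8973 + (4 + 156**2) = -8973 + (4 + 24336) = -8973 + 24340 = 15367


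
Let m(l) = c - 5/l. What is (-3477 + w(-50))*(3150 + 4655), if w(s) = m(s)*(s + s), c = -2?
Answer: -25655035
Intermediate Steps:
m(l) = -2 - 5/l
w(s) = 2*s*(-2 - 5/s) (w(s) = (-2 - 5/s)*(s + s) = (-2 - 5/s)*(2*s) = 2*s*(-2 - 5/s))
(-3477 + w(-50))*(3150 + 4655) = (-3477 + (-10 - 4*(-50)))*(3150 + 4655) = (-3477 + (-10 + 200))*7805 = (-3477 + 190)*7805 = -3287*7805 = -25655035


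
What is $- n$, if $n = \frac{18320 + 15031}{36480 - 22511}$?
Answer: $- \frac{33351}{13969} \approx -2.3875$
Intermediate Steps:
$n = \frac{33351}{13969} \approx 2.3875$
$- n = \left(-1\right) \frac{33351}{13969} = - \frac{33351}{13969}$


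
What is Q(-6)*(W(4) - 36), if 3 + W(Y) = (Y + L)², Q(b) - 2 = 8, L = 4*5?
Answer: 5370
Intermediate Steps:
L = 20
Q(b) = 10 (Q(b) = 2 + 8 = 10)
W(Y) = -3 + (20 + Y)² (W(Y) = -3 + (Y + 20)² = -3 + (20 + Y)²)
Q(-6)*(W(4) - 36) = 10*((-3 + (20 + 4)²) - 36) = 10*((-3 + 24²) - 36) = 10*((-3 + 576) - 36) = 10*(573 - 36) = 10*537 = 5370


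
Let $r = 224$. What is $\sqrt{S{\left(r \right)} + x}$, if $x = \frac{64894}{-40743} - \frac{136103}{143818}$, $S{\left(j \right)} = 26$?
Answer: $\frac{\sqrt{9944701986514161562}}{651064086} \approx 4.8436$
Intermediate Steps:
$x = - \frac{14878169821}{5859576774}$ ($x = 64894 \left(- \frac{1}{40743}\right) - \frac{136103}{143818} = - \frac{64894}{40743} - \frac{136103}{143818} = - \frac{14878169821}{5859576774} \approx -2.5391$)
$\sqrt{S{\left(r \right)} + x} = \sqrt{26 - \frac{14878169821}{5859576774}} = \sqrt{\frac{137470826303}{5859576774}} = \frac{\sqrt{9944701986514161562}}{651064086}$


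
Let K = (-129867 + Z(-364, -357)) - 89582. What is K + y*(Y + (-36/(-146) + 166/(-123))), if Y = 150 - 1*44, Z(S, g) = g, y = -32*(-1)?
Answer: -1943498234/8979 ≈ -2.1645e+5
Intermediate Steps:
y = 32
Y = 106 (Y = 150 - 44 = 106)
K = -219806 (K = (-129867 - 357) - 89582 = -130224 - 89582 = -219806)
K + y*(Y + (-36/(-146) + 166/(-123))) = -219806 + 32*(106 + (-36/(-146) + 166/(-123))) = -219806 + 32*(106 + (-36*(-1/146) + 166*(-1/123))) = -219806 + 32*(106 + (18/73 - 166/123)) = -219806 + 32*(106 - 9904/8979) = -219806 + 32*(941870/8979) = -219806 + 30139840/8979 = -1943498234/8979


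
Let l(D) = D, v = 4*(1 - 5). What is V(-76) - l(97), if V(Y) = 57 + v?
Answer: -56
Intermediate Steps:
v = -16 (v = 4*(-4) = -16)
V(Y) = 41 (V(Y) = 57 - 16 = 41)
V(-76) - l(97) = 41 - 1*97 = 41 - 97 = -56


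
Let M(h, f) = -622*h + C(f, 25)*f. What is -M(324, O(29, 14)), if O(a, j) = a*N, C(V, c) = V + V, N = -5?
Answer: 159478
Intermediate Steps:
C(V, c) = 2*V
O(a, j) = -5*a (O(a, j) = a*(-5) = -5*a)
M(h, f) = -622*h + 2*f² (M(h, f) = -622*h + (2*f)*f = -622*h + 2*f²)
-M(324, O(29, 14)) = -(-622*324 + 2*(-5*29)²) = -(-201528 + 2*(-145)²) = -(-201528 + 2*21025) = -(-201528 + 42050) = -1*(-159478) = 159478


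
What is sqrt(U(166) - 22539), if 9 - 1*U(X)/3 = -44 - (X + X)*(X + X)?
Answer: 2*sqrt(77073) ≈ 555.24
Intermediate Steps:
U(X) = 159 + 12*X**2 (U(X) = 27 - 3*(-44 - (X + X)*(X + X)) = 27 - 3*(-44 - 2*X*2*X) = 27 - 3*(-44 - 4*X**2) = 27 + (132 + 12*X**2) = 159 + 12*X**2)
sqrt(U(166) - 22539) = sqrt((159 + 12*166**2) - 22539) = sqrt((159 + 12*27556) - 22539) = sqrt((159 + 330672) - 22539) = sqrt(330831 - 22539) = sqrt(308292) = 2*sqrt(77073)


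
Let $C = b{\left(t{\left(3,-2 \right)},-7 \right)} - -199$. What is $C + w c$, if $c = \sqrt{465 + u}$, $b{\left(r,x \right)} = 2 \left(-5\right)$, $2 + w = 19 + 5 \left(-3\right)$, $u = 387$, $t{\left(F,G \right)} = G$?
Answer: $189 + 4 \sqrt{213} \approx 247.38$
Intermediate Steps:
$w = 2$ ($w = -2 + \left(19 + 5 \left(-3\right)\right) = -2 + \left(19 - 15\right) = -2 + 4 = 2$)
$b{\left(r,x \right)} = -10$
$C = 189$ ($C = -10 - -199 = -10 + 199 = 189$)
$c = 2 \sqrt{213}$ ($c = \sqrt{465 + 387} = \sqrt{852} = 2 \sqrt{213} \approx 29.189$)
$C + w c = 189 + 2 \cdot 2 \sqrt{213} = 189 + 4 \sqrt{213}$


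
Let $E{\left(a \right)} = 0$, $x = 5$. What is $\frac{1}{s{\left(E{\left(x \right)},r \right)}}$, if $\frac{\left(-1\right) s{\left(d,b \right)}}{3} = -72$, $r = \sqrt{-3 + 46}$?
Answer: $\frac{1}{216} \approx 0.0046296$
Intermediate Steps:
$r = \sqrt{43} \approx 6.5574$
$s{\left(d,b \right)} = 216$ ($s{\left(d,b \right)} = \left(-3\right) \left(-72\right) = 216$)
$\frac{1}{s{\left(E{\left(x \right)},r \right)}} = \frac{1}{216}$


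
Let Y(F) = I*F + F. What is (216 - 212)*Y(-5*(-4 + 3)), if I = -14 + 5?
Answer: -160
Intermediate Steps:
I = -9
Y(F) = -8*F (Y(F) = -9*F + F = -8*F)
(216 - 212)*Y(-5*(-4 + 3)) = (216 - 212)*(-(-40)*(-4 + 3)) = 4*(-(-40)*(-1)) = 4*(-8*5) = 4*(-40) = -160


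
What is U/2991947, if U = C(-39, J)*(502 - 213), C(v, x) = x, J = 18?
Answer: 5202/2991947 ≈ 0.0017387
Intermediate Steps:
U = 5202 (U = 18*(502 - 213) = 18*289 = 5202)
U/2991947 = 5202/2991947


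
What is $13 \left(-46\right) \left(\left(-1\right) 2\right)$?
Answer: $1196$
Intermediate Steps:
$13 \left(-46\right) \left(\left(-1\right) 2\right) = \left(-598\right) \left(-2\right) = 1196$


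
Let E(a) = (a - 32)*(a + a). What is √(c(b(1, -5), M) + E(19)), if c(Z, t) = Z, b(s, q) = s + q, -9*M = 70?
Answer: I*√498 ≈ 22.316*I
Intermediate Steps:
M = -70/9 (M = -⅑*70 = -70/9 ≈ -7.7778)
b(s, q) = q + s
E(a) = 2*a*(-32 + a) (E(a) = (-32 + a)*(2*a) = 2*a*(-32 + a))
√(c(b(1, -5), M) + E(19)) = √((-5 + 1) + 2*19*(-32 + 19)) = √(-4 + 2*19*(-13)) = √(-4 - 494) = √(-498) = I*√498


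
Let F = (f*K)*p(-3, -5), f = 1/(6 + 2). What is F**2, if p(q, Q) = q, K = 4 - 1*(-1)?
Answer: 225/64 ≈ 3.5156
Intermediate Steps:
K = 5 (K = 4 + 1 = 5)
f = 1/8 ≈ 0.12500
F = -15/8 (F = ((1/8)*5)*(-3) = (5/8)*(-3) = -15/8 ≈ -1.8750)
F**2 = (-15/8)**2 = 225/64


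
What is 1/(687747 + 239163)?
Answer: 1/926910 ≈ 1.0789e-6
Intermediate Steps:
1/(687747 + 239163) = 1/926910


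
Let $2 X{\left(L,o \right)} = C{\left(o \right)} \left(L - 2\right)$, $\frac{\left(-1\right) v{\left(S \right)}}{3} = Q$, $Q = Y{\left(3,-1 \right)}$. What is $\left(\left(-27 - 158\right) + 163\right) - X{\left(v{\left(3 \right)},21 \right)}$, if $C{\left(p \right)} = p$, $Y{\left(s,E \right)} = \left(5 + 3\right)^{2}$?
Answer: $2015$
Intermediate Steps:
$Y{\left(s,E \right)} = 64$ ($Y{\left(s,E \right)} = 8^{2} = 64$)
$Q = 64$
$v{\left(S \right)} = -192$ ($v{\left(S \right)} = \left(-3\right) 64 = -192$)
$X{\left(L,o \right)} = \frac{o \left(-2 + L\right)}{2}$ ($X{\left(L,o \right)} = \frac{o \left(L - 2\right)}{2} = \frac{o \left(-2 + L\right)}{2}$)
$\left(\left(-27 - 158\right) + 163\right) - X{\left(v{\left(3 \right)},21 \right)} = \left(\left(-27 - 158\right) + 163\right) - \frac{1}{2} \cdot 21 \left(-2 - 192\right) = \left(-185 + 163\right) - \frac{1}{2} \cdot 21 \left(-194\right) = -22 - -2037 = -22 + 2037 = 2015$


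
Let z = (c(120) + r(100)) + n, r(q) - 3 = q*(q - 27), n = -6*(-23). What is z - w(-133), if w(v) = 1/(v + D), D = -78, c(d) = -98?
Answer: 1549374/211 ≈ 7343.0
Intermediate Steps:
n = 138
w(v) = 1/(-78 + v) (w(v) = 1/(v - 78) = 1/(-78 + v))
r(q) = 3 + q*(-27 + q) (r(q) = 3 + q*(q - 27) = 3 + q*(-27 + q))
z = 7343 (z = (-98 + (3 + 100**2 - 27*100)) + 138 = (-98 + (3 + 10000 - 2700)) + 138 = (-98 + 7303) + 138 = 7205 + 138 = 7343)
z - w(-133) = 7343 - 1/(-78 - 133) = 7343 - 1/(-211) = 7343 - 1*(-1/211) = 7343 + 1/211 = 1549374/211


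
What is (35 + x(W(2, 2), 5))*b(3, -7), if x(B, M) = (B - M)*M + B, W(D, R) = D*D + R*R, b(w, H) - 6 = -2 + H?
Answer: -174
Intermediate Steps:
b(w, H) = 4 + H (b(w, H) = 6 + (-2 + H) = 4 + H)
W(D, R) = D**2 + R**2
x(B, M) = B + M*(B - M) (x(B, M) = M*(B - M) + B = B + M*(B - M))
(35 + x(W(2, 2), 5))*b(3, -7) = (35 + ((2**2 + 2**2) - 1*5**2 + (2**2 + 2**2)*5))*(4 - 7) = (35 + ((4 + 4) - 1*25 + (4 + 4)*5))*(-3) = (35 + (8 - 25 + 8*5))*(-3) = (35 + (8 - 25 + 40))*(-3) = (35 + 23)*(-3) = 58*(-3) = -174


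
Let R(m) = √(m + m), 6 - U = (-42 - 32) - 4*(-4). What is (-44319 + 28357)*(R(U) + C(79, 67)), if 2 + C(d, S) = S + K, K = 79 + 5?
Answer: -2378338 - 127696*√2 ≈ -2.5589e+6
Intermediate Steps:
K = 84
U = 64 (U = 6 - ((-42 - 32) - 4*(-4)) = 6 - (-74 + 16) = 6 - 1*(-58) = 6 + 58 = 64)
C(d, S) = 82 + S (C(d, S) = -2 + (S + 84) = -2 + (84 + S) = 82 + S)
R(m) = √2*√m (R(m) = √(2*m) = √2*√m)
(-44319 + 28357)*(R(U) + C(79, 67)) = (-44319 + 28357)*(√2*√64 + (82 + 67)) = -15962*(√2*8 + 149) = -15962*(8*√2 + 149) = -15962*(149 + 8*√2) = -2378338 - 127696*√2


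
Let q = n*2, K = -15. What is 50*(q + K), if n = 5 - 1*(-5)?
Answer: 250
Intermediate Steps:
n = 10 (n = 5 + 5 = 10)
q = 20 (q = 10*2 = 20)
50*(q + K) = 50*(20 - 15) = 50*5 = 250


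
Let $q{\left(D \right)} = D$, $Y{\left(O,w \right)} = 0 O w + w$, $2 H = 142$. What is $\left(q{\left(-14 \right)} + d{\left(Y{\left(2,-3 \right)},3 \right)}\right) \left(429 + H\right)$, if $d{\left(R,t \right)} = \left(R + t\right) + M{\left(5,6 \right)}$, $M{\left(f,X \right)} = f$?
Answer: $-4500$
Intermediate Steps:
$H = 71$ ($H = \frac{1}{2} \cdot 142 = 71$)
$Y{\left(O,w \right)} = w$ ($Y{\left(O,w \right)} = 0 w + w = 0 + w = w$)
$d{\left(R,t \right)} = 5 + R + t$ ($d{\left(R,t \right)} = \left(R + t\right) + 5 = 5 + R + t$)
$\left(q{\left(-14 \right)} + d{\left(Y{\left(2,-3 \right)},3 \right)}\right) \left(429 + H\right) = \left(-14 + \left(5 - 3 + 3\right)\right) \left(429 + 71\right) = \left(-14 + 5\right) 500 = \left(-9\right) 500 = -4500$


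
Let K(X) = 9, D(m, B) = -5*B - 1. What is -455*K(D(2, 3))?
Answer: -4095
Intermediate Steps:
D(m, B) = -1 - 5*B
-455*K(D(2, 3)) = -455*9 = -4095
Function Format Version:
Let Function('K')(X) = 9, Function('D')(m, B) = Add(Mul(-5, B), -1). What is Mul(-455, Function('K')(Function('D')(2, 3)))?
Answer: -4095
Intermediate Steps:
Function('D')(m, B) = Add(-1, Mul(-5, B))
Mul(-455, Function('K')(Function('D')(2, 3))) = Mul(-455, 9) = -4095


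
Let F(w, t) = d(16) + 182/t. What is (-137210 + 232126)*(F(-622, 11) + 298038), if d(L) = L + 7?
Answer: 311215611348/11 ≈ 2.8292e+10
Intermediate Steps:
d(L) = 7 + L
F(w, t) = 23 + 182/t (F(w, t) = (7 + 16) + 182/t = 23 + 182/t)
(-137210 + 232126)*(F(-622, 11) + 298038) = (-137210 + 232126)*((23 + 182/11) + 298038) = 94916*((23 + 182*(1/11)) + 298038) = 94916*((23 + 182/11) + 298038) = 94916*(435/11 + 298038) = 94916*(3278853/11) = 311215611348/11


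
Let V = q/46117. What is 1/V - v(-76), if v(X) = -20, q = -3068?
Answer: 15243/3068 ≈ 4.9684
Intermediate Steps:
V = -3068/46117 ≈ -0.066526
1/V - v(-76) = 1/(-3068/46117) - 1*(-20) = -46117/3068 + 20 = 15243/3068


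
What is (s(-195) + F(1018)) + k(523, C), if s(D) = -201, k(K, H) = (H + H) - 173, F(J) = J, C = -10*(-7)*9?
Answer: 1904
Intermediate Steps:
C = 630 (C = 70*9 = 630)
k(K, H) = -173 + 2*H (k(K, H) = 2*H - 173 = -173 + 2*H)
(s(-195) + F(1018)) + k(523, C) = (-201 + 1018) + (-173 + 2*630) = 817 + (-173 + 1260) = 817 + 1087 = 1904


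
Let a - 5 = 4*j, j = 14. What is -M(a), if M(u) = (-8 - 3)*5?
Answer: 55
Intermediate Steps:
a = 61 (a = 5 + 4*14 = 5 + 56 = 61)
M(u) = -55 (M(u) = -11*5 = -55)
-M(a) = -1*(-55) = 55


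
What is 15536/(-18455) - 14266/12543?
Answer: -458147078/231481065 ≈ -1.9792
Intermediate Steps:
15536/(-18455) - 14266/12543 = 15536*(-1/18455) - 14266*1/12543 = -15536/18455 - 14266/12543 = -458147078/231481065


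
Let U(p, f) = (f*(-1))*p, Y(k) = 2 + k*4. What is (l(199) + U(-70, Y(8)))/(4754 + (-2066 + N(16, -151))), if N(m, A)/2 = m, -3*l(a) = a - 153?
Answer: 3547/4080 ≈ 0.86936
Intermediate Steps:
l(a) = 51 - a/3 (l(a) = -(a - 153)/3 = -(-153 + a)/3 = 51 - a/3)
N(m, A) = 2*m
Y(k) = 2 + 4*k
U(p, f) = -f*p (U(p, f) = (-f)*p = -f*p)
(l(199) + U(-70, Y(8)))/(4754 + (-2066 + N(16, -151))) = ((51 - ⅓*199) - 1*(2 + 4*8)*(-70))/(4754 + (-2066 + 2*16)) = ((51 - 199/3) - 1*(2 + 32)*(-70))/(4754 + (-2066 + 32)) = (-46/3 - 1*34*(-70))/(4754 - 2034) = (-46/3 + 2380)/2720 = (7094/3)*(1/2720) = 3547/4080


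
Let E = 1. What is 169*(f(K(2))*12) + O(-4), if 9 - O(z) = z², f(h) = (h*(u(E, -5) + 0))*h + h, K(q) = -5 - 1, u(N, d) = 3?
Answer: 206849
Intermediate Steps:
K(q) = -6
f(h) = h + 3*h² (f(h) = (h*(3 + 0))*h + h = (h*3)*h + h = (3*h)*h + h = 3*h² + h = h + 3*h²)
O(z) = 9 - z²
169*(f(K(2))*12) + O(-4) = 169*(-6*(1 + 3*(-6))*12) + (9 - 1*(-4)²) = 169*(-6*(1 - 18)*12) + (9 - 1*16) = 169*(-6*(-17)*12) + (9 - 16) = 169*(102*12) - 7 = 169*1224 - 7 = 206856 - 7 = 206849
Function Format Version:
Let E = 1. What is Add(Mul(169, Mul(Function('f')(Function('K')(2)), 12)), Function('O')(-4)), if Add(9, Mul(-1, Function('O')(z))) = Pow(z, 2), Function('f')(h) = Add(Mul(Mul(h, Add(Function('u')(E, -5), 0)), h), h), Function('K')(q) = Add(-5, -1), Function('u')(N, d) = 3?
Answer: 206849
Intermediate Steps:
Function('K')(q) = -6
Function('f')(h) = Add(h, Mul(3, Pow(h, 2))) (Function('f')(h) = Add(Mul(Mul(h, Add(3, 0)), h), h) = Add(Mul(Mul(h, 3), h), h) = Add(Mul(Mul(3, h), h), h) = Add(Mul(3, Pow(h, 2)), h) = Add(h, Mul(3, Pow(h, 2))))
Function('O')(z) = Add(9, Mul(-1, Pow(z, 2)))
Add(Mul(169, Mul(Function('f')(Function('K')(2)), 12)), Function('O')(-4)) = Add(Mul(169, Mul(Mul(-6, Add(1, Mul(3, -6))), 12)), Add(9, Mul(-1, Pow(-4, 2)))) = Add(Mul(169, Mul(Mul(-6, Add(1, -18)), 12)), Add(9, Mul(-1, 16))) = Add(Mul(169, Mul(Mul(-6, -17), 12)), Add(9, -16)) = Add(Mul(169, Mul(102, 12)), -7) = Add(Mul(169, 1224), -7) = Add(206856, -7) = 206849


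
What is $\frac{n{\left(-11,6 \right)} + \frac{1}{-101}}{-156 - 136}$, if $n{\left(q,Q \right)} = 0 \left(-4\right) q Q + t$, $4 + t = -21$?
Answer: $\frac{1263}{14746} \approx 0.08565$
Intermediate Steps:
$t = -25$ ($t = -4 - 21 = -25$)
$n{\left(q,Q \right)} = -25$ ($n{\left(q,Q \right)} = 0 \left(-4\right) q Q - 25 = 0 q Q - 25 = 0 Q - 25 = 0 - 25 = -25$)
$\frac{n{\left(-11,6 \right)} + \frac{1}{-101}}{-156 - 136} = \frac{-25 + \frac{1}{-101}}{-156 - 136} = \frac{-25 - \frac{1}{101}}{-292} = \left(- \frac{2526}{101}\right) \left(- \frac{1}{292}\right) = \frac{1263}{14746}$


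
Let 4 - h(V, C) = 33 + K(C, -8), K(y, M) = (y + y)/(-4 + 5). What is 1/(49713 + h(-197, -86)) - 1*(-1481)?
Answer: 73836737/49856 ≈ 1481.0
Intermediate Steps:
K(y, M) = 2*y (K(y, M) = (2*y)/1 = (2*y)*1 = 2*y)
h(V, C) = -29 - 2*C (h(V, C) = 4 - (33 + 2*C) = 4 + (-33 - 2*C) = -29 - 2*C)
1/(49713 + h(-197, -86)) - 1*(-1481) = 1/(49713 + (-29 - 2*(-86))) - 1*(-1481) = 1/(49713 + (-29 + 172)) + 1481 = 1/(49713 + 143) + 1481 = 1/49856 + 1481 = 73836737/49856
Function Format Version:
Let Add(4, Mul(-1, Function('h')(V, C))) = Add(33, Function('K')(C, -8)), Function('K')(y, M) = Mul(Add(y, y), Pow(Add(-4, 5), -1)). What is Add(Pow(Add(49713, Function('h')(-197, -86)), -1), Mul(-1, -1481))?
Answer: Rational(73836737, 49856) ≈ 1481.0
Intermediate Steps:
Function('K')(y, M) = Mul(2, y) (Function('K')(y, M) = Mul(Mul(2, y), Pow(1, -1)) = Mul(Mul(2, y), 1) = Mul(2, y))
Function('h')(V, C) = Add(-29, Mul(-2, C)) (Function('h')(V, C) = Add(4, Mul(-1, Add(33, Mul(2, C)))) = Add(4, Add(-33, Mul(-2, C))) = Add(-29, Mul(-2, C)))
Add(Pow(Add(49713, Function('h')(-197, -86)), -1), Mul(-1, -1481)) = Add(Pow(Add(49713, Add(-29, Mul(-2, -86))), -1), Mul(-1, -1481)) = Add(Pow(Add(49713, Add(-29, 172)), -1), 1481) = Add(Pow(Add(49713, 143), -1), 1481) = Add(Pow(49856, -1), 1481) = Add(Rational(1, 49856), 1481) = Rational(73836737, 49856)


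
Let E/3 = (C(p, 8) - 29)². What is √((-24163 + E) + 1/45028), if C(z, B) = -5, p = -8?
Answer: I*√10489885644963/22514 ≈ 143.86*I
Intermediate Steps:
E = 3468 (E = 3*(-5 - 29)² = 3*(-34)² = 3*1156 = 3468)
√((-24163 + E) + 1/45028) = √((-24163 + 3468) + 1/45028) = √(-20695 + 1/45028) = √(-931854459/45028) = I*√10489885644963/22514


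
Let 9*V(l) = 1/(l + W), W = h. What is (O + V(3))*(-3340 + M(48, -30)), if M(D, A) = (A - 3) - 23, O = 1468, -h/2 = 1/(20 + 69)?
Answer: -3963436508/795 ≈ -4.9855e+6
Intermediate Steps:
h = -2/89 (h = -2/(20 + 69) = -2/89 ≈ -0.022472)
W = -2/89 ≈ -0.022472
M(D, A) = -26 + A (M(D, A) = (-3 + A) - 23 = -26 + A)
V(l) = 1/(9*(-2/89 + l)) (V(l) = 1/(9*(l - 2/89)) = 1/(9*(-2/89 + l)))
(O + V(3))*(-3340 + M(48, -30)) = (1468 + 89/(9*(-2 + 89*3)))*(-3340 + (-26 - 30)) = (1468 + 89/(9*(-2 + 267)))*(-3340 - 56) = (1468 + (89/9)/265)*(-3396) = (1468 + (89/9)*(1/265))*(-3396) = (1468 + 89/2385)*(-3396) = (3501269/2385)*(-3396) = -3963436508/795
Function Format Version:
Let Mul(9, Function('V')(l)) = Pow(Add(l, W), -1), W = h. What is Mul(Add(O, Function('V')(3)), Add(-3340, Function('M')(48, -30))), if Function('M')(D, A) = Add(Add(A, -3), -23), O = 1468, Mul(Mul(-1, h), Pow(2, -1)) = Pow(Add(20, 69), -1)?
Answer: Rational(-3963436508, 795) ≈ -4.9855e+6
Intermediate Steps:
h = Rational(-2, 89) (h = Mul(-2, Pow(Add(20, 69), -1)) = Mul(-2, Pow(89, -1)) = Mul(-2, Rational(1, 89)) = Rational(-2, 89) ≈ -0.022472)
W = Rational(-2, 89) ≈ -0.022472
Function('M')(D, A) = Add(-26, A) (Function('M')(D, A) = Add(Add(-3, A), -23) = Add(-26, A))
Function('V')(l) = Mul(Rational(1, 9), Pow(Add(Rational(-2, 89), l), -1)) (Function('V')(l) = Mul(Rational(1, 9), Pow(Add(l, Rational(-2, 89)), -1)) = Mul(Rational(1, 9), Pow(Add(Rational(-2, 89), l), -1)))
Mul(Add(O, Function('V')(3)), Add(-3340, Function('M')(48, -30))) = Mul(Add(1468, Mul(Rational(89, 9), Pow(Add(-2, Mul(89, 3)), -1))), Add(-3340, Add(-26, -30))) = Mul(Add(1468, Mul(Rational(89, 9), Pow(Add(-2, 267), -1))), Add(-3340, -56)) = Mul(Add(1468, Mul(Rational(89, 9), Pow(265, -1))), -3396) = Mul(Add(1468, Mul(Rational(89, 9), Rational(1, 265))), -3396) = Mul(Add(1468, Rational(89, 2385)), -3396) = Mul(Rational(3501269, 2385), -3396) = Rational(-3963436508, 795)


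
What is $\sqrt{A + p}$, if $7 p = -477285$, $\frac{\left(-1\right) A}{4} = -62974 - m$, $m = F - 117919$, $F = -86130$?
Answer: $\frac{i \sqrt{30991695}}{7} \approx 795.29 i$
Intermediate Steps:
$m = -204049$ ($m = -86130 - 117919 = -204049$)
$A = -564300$ ($A = - 4 \left(-62974 - -204049\right) = - 4 \left(-62974 + 204049\right) = \left(-4\right) 141075 = -564300$)
$p = - \frac{477285}{7}$ ($p = \frac{1}{7} \left(-477285\right) = - \frac{477285}{7} \approx -68184.0$)
$\sqrt{A + p} = \sqrt{-564300 - \frac{477285}{7}} = \sqrt{- \frac{4427385}{7}} = \frac{i \sqrt{30991695}}{7}$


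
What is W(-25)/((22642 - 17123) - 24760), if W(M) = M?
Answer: 25/19241 ≈ 0.0012993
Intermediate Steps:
W(-25)/((22642 - 17123) - 24760) = -25/((22642 - 17123) - 24760) = -25/(5519 - 24760) = -25/(-19241) = -25*(-1/19241) = 25/19241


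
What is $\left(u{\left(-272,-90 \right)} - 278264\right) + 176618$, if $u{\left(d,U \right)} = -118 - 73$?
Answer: $-101837$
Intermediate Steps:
$u{\left(d,U \right)} = -191$ ($u{\left(d,U \right)} = -118 - 73 = -191$)
$\left(u{\left(-272,-90 \right)} - 278264\right) + 176618 = \left(-191 - 278264\right) + 176618 = -278455 + 176618 = -101837$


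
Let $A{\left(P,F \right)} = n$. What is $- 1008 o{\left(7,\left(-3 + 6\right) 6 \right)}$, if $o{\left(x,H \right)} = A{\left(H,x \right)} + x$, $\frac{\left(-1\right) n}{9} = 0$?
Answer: $-7056$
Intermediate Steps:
$n = 0$ ($n = \left(-9\right) 0 = 0$)
$A{\left(P,F \right)} = 0$
$o{\left(x,H \right)} = x$ ($o{\left(x,H \right)} = 0 + x = x$)
$- 1008 o{\left(7,\left(-3 + 6\right) 6 \right)} = \left(-1008\right) 7 = -7056$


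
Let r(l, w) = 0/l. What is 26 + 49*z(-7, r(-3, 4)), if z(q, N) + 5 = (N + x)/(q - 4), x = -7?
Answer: -2066/11 ≈ -187.82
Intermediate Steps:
r(l, w) = 0
z(q, N) = -5 + (-7 + N)/(-4 + q) (z(q, N) = -5 + (N - 7)/(q - 4) = -5 + (-7 + N)/(-4 + q))
26 + 49*z(-7, r(-3, 4)) = 26 + 49*((13 + 0 - 5*(-7))/(-4 - 7)) = 26 + 49*((13 + 0 + 35)/(-11)) = 26 + 49*(-1/11*48) = 26 + 49*(-48/11) = 26 - 2352/11 = -2066/11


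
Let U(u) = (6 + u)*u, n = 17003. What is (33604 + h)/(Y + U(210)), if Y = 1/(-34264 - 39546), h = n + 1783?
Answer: 297454300/257540123 ≈ 1.1550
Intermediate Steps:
h = 18786 (h = 17003 + 1783 = 18786)
Y = -1/73810 (Y = 1/(-73810) = -1/73810 ≈ -1.3548e-5)
U(u) = u*(6 + u)
(33604 + h)/(Y + U(210)) = (33604 + 18786)/(-1/73810 + 210*(6 + 210)) = 52390/(-1/73810 + 210*216) = 52390/(-1/73810 + 45360) = 52390/(3348021599/73810) = 52390*(73810/3348021599) = 297454300/257540123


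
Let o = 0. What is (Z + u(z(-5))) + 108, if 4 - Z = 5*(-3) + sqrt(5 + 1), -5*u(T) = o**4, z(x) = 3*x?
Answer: 127 - sqrt(6) ≈ 124.55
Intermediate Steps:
u(T) = 0 (u(T) = -1/5*0**4 = -1/5*0 = 0)
Z = 19 - sqrt(6) (Z = 4 - (5*(-3) + sqrt(5 + 1)) = 4 - (-15 + sqrt(6)) = 4 + (15 - sqrt(6)) = 19 - sqrt(6) ≈ 16.551)
(Z + u(z(-5))) + 108 = ((19 - sqrt(6)) + 0) + 108 = (19 - sqrt(6)) + 108 = 127 - sqrt(6)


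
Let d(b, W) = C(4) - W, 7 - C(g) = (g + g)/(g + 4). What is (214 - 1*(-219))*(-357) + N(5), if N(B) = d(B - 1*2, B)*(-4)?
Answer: -154585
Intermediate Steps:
C(g) = 7 - 2*g/(4 + g) (C(g) = 7 - (g + g)/(g + 4) = 7 - 2*g/(4 + g))
d(b, W) = 6 - W (d(b, W) = (28 + 5*4)/(4 + 4) - W = (28 + 20)/8 - W = (1/8)*48 - W = 6 - W)
N(B) = -24 + 4*B (N(B) = (6 - B)*(-4) = -24 + 4*B)
(214 - 1*(-219))*(-357) + N(5) = (214 - 1*(-219))*(-357) + (-24 + 4*5) = (214 + 219)*(-357) + (-24 + 20) = 433*(-357) - 4 = -154581 - 4 = -154585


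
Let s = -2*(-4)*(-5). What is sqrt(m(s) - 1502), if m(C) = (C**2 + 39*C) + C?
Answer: I*sqrt(1502) ≈ 38.756*I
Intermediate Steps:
s = -40 (s = 8*(-5) = -40)
m(C) = C**2 + 40*C
sqrt(m(s) - 1502) = sqrt(-40*(40 - 40) - 1502) = sqrt(-40*0 - 1502) = sqrt(0 - 1502) = sqrt(-1502) = I*sqrt(1502)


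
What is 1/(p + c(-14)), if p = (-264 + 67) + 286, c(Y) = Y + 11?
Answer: 1/86 ≈ 0.011628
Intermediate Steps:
c(Y) = 11 + Y
p = 89 (p = -197 + 286 = 89)
1/(p + c(-14)) = 1/(89 + (11 - 14)) = 1/(89 - 3) = 1/86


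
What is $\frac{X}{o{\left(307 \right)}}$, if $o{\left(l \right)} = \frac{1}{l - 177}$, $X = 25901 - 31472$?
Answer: $-724230$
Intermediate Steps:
$X = -5571$
$o{\left(l \right)} = \frac{1}{-177 + l}$
$\frac{X}{o{\left(307 \right)}} = - \frac{5571}{\frac{1}{-177 + 307}} = - \frac{5571}{\frac{1}{130}} = - 5571 \frac{1}{\frac{1}{130}} = \left(-5571\right) 130 = -724230$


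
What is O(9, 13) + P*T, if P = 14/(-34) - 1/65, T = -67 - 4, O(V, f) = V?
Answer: 43457/1105 ≈ 39.328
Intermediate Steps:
T = -71
P = -472/1105 (P = 14*(-1/34) - 1*1/65 = -7/17 - 1/65 = -472/1105 ≈ -0.42715)
O(9, 13) + P*T = 9 - 472/1105*(-71) = 9 + 33512/1105 = 43457/1105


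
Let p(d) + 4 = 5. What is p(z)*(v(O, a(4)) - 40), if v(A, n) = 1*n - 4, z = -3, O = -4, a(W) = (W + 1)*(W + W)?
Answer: -4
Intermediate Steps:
a(W) = 2*W*(1 + W) (a(W) = (1 + W)*(2*W) = 2*W*(1 + W))
p(d) = 1 (p(d) = -4 + 5 = 1)
v(A, n) = -4 + n (v(A, n) = n - 4 = -4 + n)
p(z)*(v(O, a(4)) - 40) = 1*((-4 + 2*4*(1 + 4)) - 40) = 1*((-4 + 2*4*5) - 40) = 1*((-4 + 40) - 40) = 1*(36 - 40) = 1*(-4) = -4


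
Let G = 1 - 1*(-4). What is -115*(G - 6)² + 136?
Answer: 21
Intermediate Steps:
G = 5 (G = 1 + 4 = 5)
-115*(G - 6)² + 136 = -115*(5 - 6)² + 136 = -115*(-1)² + 136 = -115*1 + 136 = -115 + 136 = 21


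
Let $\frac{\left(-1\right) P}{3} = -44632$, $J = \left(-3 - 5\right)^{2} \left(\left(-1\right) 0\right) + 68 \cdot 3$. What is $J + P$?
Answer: $134100$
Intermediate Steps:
$J = 204$ ($J = \left(-8\right)^{2} \cdot 0 + 204 = 64 \cdot 0 + 204 = 0 + 204 = 204$)
$P = 133896$ ($P = \left(-3\right) \left(-44632\right) = 133896$)
$J + P = 204 + 133896 = 134100$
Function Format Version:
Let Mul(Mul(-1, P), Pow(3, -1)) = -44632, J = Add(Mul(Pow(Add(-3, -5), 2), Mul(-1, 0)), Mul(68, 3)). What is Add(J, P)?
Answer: 134100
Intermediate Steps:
J = 204 (J = Add(Mul(Pow(-8, 2), 0), 204) = Add(Mul(64, 0), 204) = Add(0, 204) = 204)
P = 133896 (P = Mul(-3, -44632) = 133896)
Add(J, P) = Add(204, 133896) = 134100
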